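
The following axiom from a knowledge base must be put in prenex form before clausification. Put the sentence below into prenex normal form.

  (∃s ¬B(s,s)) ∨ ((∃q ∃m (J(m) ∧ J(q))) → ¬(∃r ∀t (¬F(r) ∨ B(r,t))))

First replace A → B with ¬A ∨ B.
  (∃s ¬B(s,s)) ∨ ¬(∃q ∃m (J(m) ∧ J(q))) ∨ ¬(∃r ∀t (¬F(r) ∨ B(r,t)))
Push ¬ through the quantifiers and connectives to reach negation normal form:
  (∃s ¬B(s,s)) ∨ (∀q ∀m (¬J(m) ∨ ¬J(q))) ∨ (∀r ∃t (F(r) ∧ ¬B(r,t)))
All bound variables are already distinct, so no renaming is needed.
Extract every quantifier outward, since the variables are now distinct and don't occur free across branches:
  ∃s ∀q ∀m ∀r ∃t (¬B(s,s) ∨ ¬J(m) ∨ ¬J(q) ∨ F(r) ∧ ¬B(r,t))

∃s ∀q ∀m ∀r ∃t (¬B(s,s) ∨ ¬J(m) ∨ ¬J(q) ∨ F(r) ∧ ¬B(r,t))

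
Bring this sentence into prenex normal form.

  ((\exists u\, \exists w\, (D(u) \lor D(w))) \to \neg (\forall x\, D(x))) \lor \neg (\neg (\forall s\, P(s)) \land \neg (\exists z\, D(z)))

\forall u\, \forall w\, \exists x\, \forall s\, \exists z\, (\neg D(u) \land \neg D(w) \lor \neg D(x) \lor P(s) \lor D(z))

First replace A → B with ¬A ∨ B.
  \neg (\exists u\, \exists w\, (D(u) \lor D(w))) \lor \neg (\forall x\, D(x)) \lor \neg (\neg (\forall s\, P(s)) \land \neg (\exists z\, D(z)))
Move each ¬ inward, flipping quantifiers it crosses:
  (\forall u\, \forall w\, (\neg D(u) \land \neg D(w))) \lor (\exists x\, \neg D(x)) \lor (\forall s\, P(s)) \lor (\exists z\, D(z))
Pull the quantifiers to the front (each side's bound variable is not free in the other side):
  \forall u\, \forall w\, \exists x\, \forall s\, \exists z\, (\neg D(u) \land \neg D(w) \lor \neg D(x) \lor P(s) \lor D(z))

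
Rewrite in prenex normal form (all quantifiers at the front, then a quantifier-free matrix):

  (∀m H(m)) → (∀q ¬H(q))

First replace A → B with ¬A ∨ B.
  ¬(∀m H(m)) ∨ (∀q ¬H(q))
Move each ¬ inward, flipping quantifiers it crosses:
  (∃m ¬H(m)) ∨ (∀q ¬H(q))
Finally move all quantifiers to the prefix:
  ∃m ∀q (¬H(m) ∨ ¬H(q))

∃m ∀q (¬H(m) ∨ ¬H(q))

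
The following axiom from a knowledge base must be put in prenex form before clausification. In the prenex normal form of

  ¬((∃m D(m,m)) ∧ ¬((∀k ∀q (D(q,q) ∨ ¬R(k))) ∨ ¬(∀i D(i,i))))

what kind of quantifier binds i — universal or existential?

existential

Drive negations inward (¬∀x A ≡ ∃x ¬A, ¬∃x A ≡ ∀x ¬A, De Morgan for ∧/∨):
  (∀m ¬D(m,m)) ∨ (∀k ∀q (D(q,q) ∨ ¬R(k))) ∨ (∃i ¬D(i,i))
Extract every quantifier outward, since the variables are now distinct and don't occur free across branches:
  ∀m ∀k ∀q ∃i (¬D(m,m) ∨ D(q,q) ∨ ¬R(k) ∨ ¬D(i,i))
The quantifier ∀i sits under an odd number of negations, so it flips to ∃i.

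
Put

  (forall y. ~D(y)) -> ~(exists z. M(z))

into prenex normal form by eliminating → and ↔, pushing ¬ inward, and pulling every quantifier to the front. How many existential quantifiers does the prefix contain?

1

Rewrite implications/biconditionals: A → B as ¬A ∨ B.
  ~(forall y. ~D(y)) | ~(exists z. M(z))
Push ¬ through the quantifiers and connectives to reach negation normal form:
  (exists y. D(y)) | (forall z. ~M(z))
All bound variables are already distinct, so no renaming is needed.
Extract every quantifier outward, since the variables are now distinct and don't occur free across branches:
  exists y. forall z. (D(y) | ~M(z))
The prefix is exists y forall z: 1 universal, 1 existential.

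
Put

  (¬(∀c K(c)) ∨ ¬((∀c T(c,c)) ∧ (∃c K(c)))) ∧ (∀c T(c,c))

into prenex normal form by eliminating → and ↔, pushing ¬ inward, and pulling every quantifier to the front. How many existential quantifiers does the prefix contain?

2

Move each ¬ inward, flipping quantifiers it crosses:
  ((∃c ¬K(c)) ∨ (∃c ¬T(c,c)) ∨ (∀c ¬K(c))) ∧ (∀c T(c,c))
Give each quantifier a distinct variable: c↦b, c↦y1, c↦z1.
  ((∃c ¬K(c)) ∨ (∃b ¬T(b,b)) ∨ (∀y1 ¬K(y1))) ∧ (∀z1 T(z1,z1))
Finally move all quantifiers to the prefix:
  ∃c ∃b ∀y1 ∀z1 ((¬K(c) ∨ ¬T(b,b) ∨ ¬K(y1)) ∧ T(z1,z1))
The prefix is ∃c ∃b ∀y1 ∀z1: 2 universal, 2 existential.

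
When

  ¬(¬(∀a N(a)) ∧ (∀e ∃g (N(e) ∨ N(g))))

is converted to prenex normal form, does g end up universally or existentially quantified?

universal

Drive negations inward (¬∀x A ≡ ∃x ¬A, ¬∃x A ≡ ∀x ¬A, De Morgan for ∧/∨):
  (∀a N(a)) ∨ (∃e ∀g (¬N(e) ∧ ¬N(g)))
All bound variables are already distinct, so no renaming is needed.
Extract every quantifier outward, since the variables are now distinct and don't occur free across branches:
  ∀a ∃e ∀g (N(a) ∨ ¬N(e) ∧ ¬N(g))
The quantifier ∃g sits under an odd number of negations, so it flips to ∀g.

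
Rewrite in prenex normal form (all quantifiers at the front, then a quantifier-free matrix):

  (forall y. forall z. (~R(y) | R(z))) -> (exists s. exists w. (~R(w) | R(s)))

Eliminate → and ↔ using ¬ and ∨.
  ~(forall y. forall z. (~R(y) | R(z))) | (exists s. exists w. (~R(w) | R(s)))
Move each ¬ inward, flipping quantifiers it crosses:
  (exists y. exists z. (R(y) & ~R(z))) | (exists s. exists w. (~R(w) | R(s)))
Extract every quantifier outward, since the variables are now distinct and don't occur free across branches:
  exists y. exists z. exists s. exists w. (R(y) & ~R(z) | ~R(w) | R(s))

exists y. exists z. exists s. exists w. (R(y) & ~R(z) | ~R(w) | R(s))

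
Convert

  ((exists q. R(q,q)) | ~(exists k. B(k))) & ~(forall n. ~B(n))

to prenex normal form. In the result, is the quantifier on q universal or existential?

Push ¬ through the quantifiers and connectives to reach negation normal form:
  ((exists q. R(q,q)) | (forall k. ~B(k))) & (exists n. B(n))
Pull the quantifiers to the front (each side's bound variable is not free in the other side):
  exists q. forall k. exists n. ((R(q,q) | ~B(k)) & B(n))
The quantifier exists q sits under an even number of negations, so it remains existential.

existential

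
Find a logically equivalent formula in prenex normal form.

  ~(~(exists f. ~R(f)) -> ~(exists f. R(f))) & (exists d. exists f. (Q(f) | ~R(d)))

Rewrite implications/biconditionals: A → B as ¬A ∨ B.
  ~(~~(exists f. ~R(f)) | ~(exists f. R(f))) & (exists d. exists f. (Q(f) | ~R(d)))
Push ¬ through the quantifiers and connectives to reach negation normal form:
  (forall f. R(f)) & (exists f. R(f)) & (exists d. exists f. (Q(f) | ~R(d)))
Give each quantifier a distinct variable: f↦x, f↦a.
  (forall f. R(f)) & (exists x. R(x)) & (exists d. exists a. (Q(a) | ~R(d)))
Extract every quantifier outward, since the variables are now distinct and don't occur free across branches:
  forall f. exists x. exists d. exists a. (R(f) & R(x) & (Q(a) | ~R(d)))

forall f. exists x. exists d. exists a. (R(f) & R(x) & (Q(a) | ~R(d)))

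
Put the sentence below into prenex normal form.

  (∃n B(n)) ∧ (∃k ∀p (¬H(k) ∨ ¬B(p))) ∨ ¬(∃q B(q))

∃n ∃k ∀p ∀q (B(n) ∧ (¬H(k) ∨ ¬B(p)) ∨ ¬B(q))

Move each ¬ inward, flipping quantifiers it crosses:
  (∃n B(n)) ∧ (∃k ∀p (¬H(k) ∨ ¬B(p))) ∨ (∀q ¬B(q))
Finally move all quantifiers to the prefix:
  ∃n ∃k ∀p ∀q (B(n) ∧ (¬H(k) ∨ ¬B(p)) ∨ ¬B(q))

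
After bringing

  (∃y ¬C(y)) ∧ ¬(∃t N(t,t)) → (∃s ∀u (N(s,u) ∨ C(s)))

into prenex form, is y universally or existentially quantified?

Rewrite implications/biconditionals: A → B as ¬A ∨ B.
  ¬((∃y ¬C(y)) ∧ ¬(∃t N(t,t))) ∨ (∃s ∀u (N(s,u) ∨ C(s)))
Move each ¬ inward, flipping quantifiers it crosses:
  (∀y C(y)) ∨ (∃t N(t,t)) ∨ (∃s ∀u (N(s,u) ∨ C(s)))
All bound variables are already distinct, so no renaming is needed.
Pull the quantifiers to the front (each side's bound variable is not free in the other side):
  ∀y ∃t ∃s ∀u (C(y) ∨ N(t,t) ∨ N(s,u) ∨ C(s))
The quantifier ∃y sits under an odd number of negations (counting the antecedent side of each →), so it flips to ∀y.

universal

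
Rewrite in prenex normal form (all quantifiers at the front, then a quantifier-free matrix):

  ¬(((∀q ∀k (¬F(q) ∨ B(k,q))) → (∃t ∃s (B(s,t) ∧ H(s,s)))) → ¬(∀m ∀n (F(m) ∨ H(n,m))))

∃q ∃k ∃t ∃s ∀m ∀n ((F(q) ∧ ¬B(k,q) ∨ B(s,t) ∧ H(s,s)) ∧ (F(m) ∨ H(n,m)))

First replace A → B with ¬A ∨ B.
  ¬(¬(¬(∀q ∀k (¬F(q) ∨ B(k,q))) ∨ (∃t ∃s (B(s,t) ∧ H(s,s)))) ∨ ¬(∀m ∀n (F(m) ∨ H(n,m))))
Push ¬ through the quantifiers and connectives to reach negation normal form:
  ((∃q ∃k (F(q) ∧ ¬B(k,q))) ∨ (∃t ∃s (B(s,t) ∧ H(s,s)))) ∧ (∀m ∀n (F(m) ∨ H(n,m)))
All bound variables are already distinct, so no renaming is needed.
Extract every quantifier outward, since the variables are now distinct and don't occur free across branches:
  ∃q ∃k ∃t ∃s ∀m ∀n ((F(q) ∧ ¬B(k,q) ∨ B(s,t) ∧ H(s,s)) ∧ (F(m) ∨ H(n,m)))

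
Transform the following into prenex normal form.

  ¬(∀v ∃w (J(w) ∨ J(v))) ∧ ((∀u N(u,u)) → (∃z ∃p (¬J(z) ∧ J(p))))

Rewrite implications/biconditionals: A → B as ¬A ∨ B.
  ¬(∀v ∃w (J(w) ∨ J(v))) ∧ (¬(∀u N(u,u)) ∨ (∃z ∃p (¬J(z) ∧ J(p))))
Move each ¬ inward, flipping quantifiers it crosses:
  (∃v ∀w (¬J(w) ∧ ¬J(v))) ∧ ((∃u ¬N(u,u)) ∨ (∃z ∃p (¬J(z) ∧ J(p))))
All bound variables are already distinct, so no renaming is needed.
Finally move all quantifiers to the prefix:
  ∃v ∀w ∃u ∃z ∃p (¬J(w) ∧ ¬J(v) ∧ (¬N(u,u) ∨ ¬J(z) ∧ J(p)))

∃v ∀w ∃u ∃z ∃p (¬J(w) ∧ ¬J(v) ∧ (¬N(u,u) ∨ ¬J(z) ∧ J(p)))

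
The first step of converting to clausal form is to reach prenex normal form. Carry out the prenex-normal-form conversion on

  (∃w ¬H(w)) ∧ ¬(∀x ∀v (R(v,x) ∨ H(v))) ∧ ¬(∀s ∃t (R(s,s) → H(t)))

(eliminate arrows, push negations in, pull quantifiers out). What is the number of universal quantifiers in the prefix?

1

Eliminate → and ↔ using ¬ and ∨.
  (∃w ¬H(w)) ∧ ¬(∀x ∀v (R(v,x) ∨ H(v))) ∧ ¬(∀s ∃t (¬R(s,s) ∨ H(t)))
Drive negations inward (¬∀x A ≡ ∃x ¬A, ¬∃x A ≡ ∀x ¬A, De Morgan for ∧/∨):
  (∃w ¬H(w)) ∧ (∃x ∃v (¬R(v,x) ∧ ¬H(v))) ∧ (∃s ∀t (R(s,s) ∧ ¬H(t)))
All bound variables are already distinct, so no renaming is needed.
Pull the quantifiers to the front (each side's bound variable is not free in the other side):
  ∃w ∃x ∃v ∃s ∀t (¬H(w) ∧ ¬R(v,x) ∧ ¬H(v) ∧ R(s,s) ∧ ¬H(t))
The prefix is ∃w ∃x ∃v ∃s ∀t: 1 universal, 4 existential.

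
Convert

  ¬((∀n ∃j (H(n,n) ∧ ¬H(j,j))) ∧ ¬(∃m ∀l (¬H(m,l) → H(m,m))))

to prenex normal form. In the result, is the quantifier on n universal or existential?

existential

Rewrite implications/biconditionals: A → B as ¬A ∨ B.
  ¬((∀n ∃j (H(n,n) ∧ ¬H(j,j))) ∧ ¬(∃m ∀l (¬¬H(m,l) ∨ H(m,m))))
Push ¬ through the quantifiers and connectives to reach negation normal form:
  (∃n ∀j (¬H(n,n) ∨ H(j,j))) ∨ (∃m ∀l (H(m,l) ∨ H(m,m)))
Extract every quantifier outward, since the variables are now distinct and don't occur free across branches:
  ∃n ∀j ∃m ∀l (¬H(n,n) ∨ H(j,j) ∨ H(m,l) ∨ H(m,m))
The quantifier ∀n sits under an odd number of negations (counting the antecedent side of each →), so it flips to ∃n.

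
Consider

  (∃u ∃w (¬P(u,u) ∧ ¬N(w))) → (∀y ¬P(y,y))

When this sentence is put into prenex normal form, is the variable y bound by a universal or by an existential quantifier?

universal

First replace A → B with ¬A ∨ B.
  ¬(∃u ∃w (¬P(u,u) ∧ ¬N(w))) ∨ (∀y ¬P(y,y))
Move each ¬ inward, flipping quantifiers it crosses:
  (∀u ∀w (P(u,u) ∨ N(w))) ∨ (∀y ¬P(y,y))
All bound variables are already distinct, so no renaming is needed.
Pull the quantifiers to the front (each side's bound variable is not free in the other side):
  ∀u ∀w ∀y (P(u,u) ∨ N(w) ∨ ¬P(y,y))
The quantifier ∀y sits under an even number of negations (counting the antecedent side of each →), so it remains universal.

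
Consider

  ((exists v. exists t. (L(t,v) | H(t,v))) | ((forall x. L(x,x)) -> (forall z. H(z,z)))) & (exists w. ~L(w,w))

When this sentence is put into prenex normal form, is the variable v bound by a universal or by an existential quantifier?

Eliminate → and ↔ using ¬ and ∨.
  ((exists v. exists t. (L(t,v) | H(t,v))) | ~(forall x. L(x,x)) | (forall z. H(z,z))) & (exists w. ~L(w,w))
Move each ¬ inward, flipping quantifiers it crosses:
  ((exists v. exists t. (L(t,v) | H(t,v))) | (exists x. ~L(x,x)) | (forall z. H(z,z))) & (exists w. ~L(w,w))
All bound variables are already distinct, so no renaming is needed.
Extract every quantifier outward, since the variables are now distinct and don't occur free across branches:
  exists v. exists t. exists x. forall z. exists w. ((L(t,v) | H(t,v) | ~L(x,x) | H(z,z)) & ~L(w,w))
The quantifier exists v sits under an even number of negations (counting the antecedent side of each →), so it remains existential.

existential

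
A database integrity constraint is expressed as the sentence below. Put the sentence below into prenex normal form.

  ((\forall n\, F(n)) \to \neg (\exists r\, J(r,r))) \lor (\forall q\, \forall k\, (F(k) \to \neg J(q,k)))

\exists n\, \forall r\, \forall q\, \forall k\, (\neg F(n) \lor \neg J(r,r) \lor \neg F(k) \lor \neg J(q,k))

Eliminate → and ↔ using ¬ and ∨.
  \neg (\forall n\, F(n)) \lor \neg (\exists r\, J(r,r)) \lor (\forall q\, \forall k\, (\neg F(k) \lor \neg J(q,k)))
Move each ¬ inward, flipping quantifiers it crosses:
  (\exists n\, \neg F(n)) \lor (\forall r\, \neg J(r,r)) \lor (\forall q\, \forall k\, (\neg F(k) \lor \neg J(q,k)))
Finally move all quantifiers to the prefix:
  \exists n\, \forall r\, \forall q\, \forall k\, (\neg F(n) \lor \neg J(r,r) \lor \neg F(k) \lor \neg J(q,k))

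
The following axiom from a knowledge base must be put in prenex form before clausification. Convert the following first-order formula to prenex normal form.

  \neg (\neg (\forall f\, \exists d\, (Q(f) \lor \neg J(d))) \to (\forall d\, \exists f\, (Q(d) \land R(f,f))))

\exists f\, \forall d\, \exists c\, \forall v1\, (\neg Q(f) \land J(d) \land (\neg Q(c) \lor \neg R(v1,v1)))

Rewrite implications/biconditionals: A → B as ¬A ∨ B.
  \neg (\neg \neg (\forall f\, \exists d\, (Q(f) \lor \neg J(d))) \lor (\forall d\, \exists f\, (Q(d) \land R(f,f))))
Push ¬ through the quantifiers and connectives to reach negation normal form:
  (\exists f\, \forall d\, (\neg Q(f) \land J(d))) \land (\exists d\, \forall f\, (\neg Q(d) \lor \neg R(f,f)))
Give each quantifier a distinct variable: d↦c, f↦v1.
  (\exists f\, \forall d\, (\neg Q(f) \land J(d))) \land (\exists c\, \forall v1\, (\neg Q(c) \lor \neg R(v1,v1)))
Pull the quantifiers to the front (each side's bound variable is not free in the other side):
  \exists f\, \forall d\, \exists c\, \forall v1\, (\neg Q(f) \land J(d) \land (\neg Q(c) \lor \neg R(v1,v1)))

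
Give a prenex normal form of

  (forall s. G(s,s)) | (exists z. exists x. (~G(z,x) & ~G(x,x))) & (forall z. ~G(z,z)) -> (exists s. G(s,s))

exists s. forall z. forall x. exists y1. exists u1. (~G(s,s) & (G(z,x) | G(x,x) | G(y1,y1)) | G(u1,u1))

Eliminate → and ↔ using ¬ and ∨.
  ~((forall s. G(s,s)) | (exists z. exists x. (~G(z,x) & ~G(x,x))) & (forall z. ~G(z,z))) | (exists s. G(s,s))
Push ¬ through the quantifiers and connectives to reach negation normal form:
  (exists s. ~G(s,s)) & ((forall z. forall x. (G(z,x) | G(x,x))) | (exists z. G(z,z))) | (exists s. G(s,s))
Give each quantifier a distinct variable: z↦y1, s↦u1.
  (exists s. ~G(s,s)) & ((forall z. forall x. (G(z,x) | G(x,x))) | (exists y1. G(y1,y1))) | (exists u1. G(u1,u1))
Pull the quantifiers to the front (each side's bound variable is not free in the other side):
  exists s. forall z. forall x. exists y1. exists u1. (~G(s,s) & (G(z,x) | G(x,x) | G(y1,y1)) | G(u1,u1))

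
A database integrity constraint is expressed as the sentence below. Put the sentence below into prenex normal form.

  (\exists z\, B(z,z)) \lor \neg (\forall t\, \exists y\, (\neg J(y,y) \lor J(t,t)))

Move each ¬ inward, flipping quantifiers it crosses:
  (\exists z\, B(z,z)) \lor (\exists t\, \forall y\, (J(y,y) \land \neg J(t,t)))
Extract every quantifier outward, since the variables are now distinct and don't occur free across branches:
  \exists z\, \exists t\, \forall y\, (B(z,z) \lor J(y,y) \land \neg J(t,t))

\exists z\, \exists t\, \forall y\, (B(z,z) \lor J(y,y) \land \neg J(t,t))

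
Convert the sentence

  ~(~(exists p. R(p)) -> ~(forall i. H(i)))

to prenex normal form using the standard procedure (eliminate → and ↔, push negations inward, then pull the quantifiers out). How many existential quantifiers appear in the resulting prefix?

0

Eliminate → and ↔ using ¬ and ∨.
  ~(~~(exists p. R(p)) | ~(forall i. H(i)))
Drive negations inward (¬∀x A ≡ ∃x ¬A, ¬∃x A ≡ ∀x ¬A, De Morgan for ∧/∨):
  (forall p. ~R(p)) & (forall i. H(i))
Finally move all quantifiers to the prefix:
  forall p. forall i. (~R(p) & H(i))
The prefix is forall p forall i: 2 universal, 0 existential.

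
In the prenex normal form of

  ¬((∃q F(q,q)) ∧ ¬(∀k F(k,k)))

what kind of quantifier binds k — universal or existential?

universal

Push ¬ through the quantifiers and connectives to reach negation normal form:
  (∀q ¬F(q,q)) ∨ (∀k F(k,k))
All bound variables are already distinct, so no renaming is needed.
Extract every quantifier outward, since the variables are now distinct and don't occur free across branches:
  ∀q ∀k (¬F(q,q) ∨ F(k,k))
The quantifier ∀k sits under an even number of negations, so it remains universal.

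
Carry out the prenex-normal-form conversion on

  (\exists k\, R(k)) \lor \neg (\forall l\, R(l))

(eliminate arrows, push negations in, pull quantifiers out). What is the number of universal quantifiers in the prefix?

0

Drive negations inward (¬∀x A ≡ ∃x ¬A, ¬∃x A ≡ ∀x ¬A, De Morgan for ∧/∨):
  (\exists k\, R(k)) \lor (\exists l\, \neg R(l))
All bound variables are already distinct, so no renaming is needed.
Extract every quantifier outward, since the variables are now distinct and don't occur free across branches:
  \exists k\, \exists l\, (R(k) \lor \neg R(l))
The prefix is \exists k \exists l: 0 universal, 2 existential.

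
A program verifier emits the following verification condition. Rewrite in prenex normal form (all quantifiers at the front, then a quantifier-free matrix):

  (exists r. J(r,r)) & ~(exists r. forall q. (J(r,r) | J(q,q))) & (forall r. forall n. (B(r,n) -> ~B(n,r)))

First replace A → B with ¬A ∨ B.
  (exists r. J(r,r)) & ~(exists r. forall q. (J(r,r) | J(q,q))) & (forall r. forall n. (~B(r,n) | ~B(n,r)))
Move each ¬ inward, flipping quantifiers it crosses:
  (exists r. J(r,r)) & (forall r. exists q. (~J(r,r) & ~J(q,q))) & (forall r. forall n. (~B(r,n) | ~B(n,r)))
Standardize variables apart so no two quantifiers bind the same name: r↦t, r↦c.
  (exists r. J(r,r)) & (forall t. exists q. (~J(t,t) & ~J(q,q))) & (forall c. forall n. (~B(c,n) | ~B(n,c)))
Extract every quantifier outward, since the variables are now distinct and don't occur free across branches:
  exists r. forall t. exists q. forall c. forall n. (J(r,r) & ~J(t,t) & ~J(q,q) & (~B(c,n) | ~B(n,c)))

exists r. forall t. exists q. forall c. forall n. (J(r,r) & ~J(t,t) & ~J(q,q) & (~B(c,n) | ~B(n,c)))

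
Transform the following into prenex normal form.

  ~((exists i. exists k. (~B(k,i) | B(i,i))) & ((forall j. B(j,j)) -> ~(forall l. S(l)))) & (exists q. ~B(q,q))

First replace A → B with ¬A ∨ B.
  ~((exists i. exists k. (~B(k,i) | B(i,i))) & (~(forall j. B(j,j)) | ~(forall l. S(l)))) & (exists q. ~B(q,q))
Drive negations inward (¬∀x A ≡ ∃x ¬A, ¬∃x A ≡ ∀x ¬A, De Morgan for ∧/∨):
  ((forall i. forall k. (B(k,i) & ~B(i,i))) | (forall j. B(j,j)) & (forall l. S(l))) & (exists q. ~B(q,q))
All bound variables are already distinct, so no renaming is needed.
Finally move all quantifiers to the prefix:
  forall i. forall k. forall j. forall l. exists q. ((B(k,i) & ~B(i,i) | B(j,j) & S(l)) & ~B(q,q))

forall i. forall k. forall j. forall l. exists q. ((B(k,i) & ~B(i,i) | B(j,j) & S(l)) & ~B(q,q))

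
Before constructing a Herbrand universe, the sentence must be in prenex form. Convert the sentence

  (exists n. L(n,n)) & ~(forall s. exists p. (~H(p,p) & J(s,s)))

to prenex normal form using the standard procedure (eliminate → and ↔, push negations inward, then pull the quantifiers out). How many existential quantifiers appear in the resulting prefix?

Push ¬ through the quantifiers and connectives to reach negation normal form:
  (exists n. L(n,n)) & (exists s. forall p. (H(p,p) | ~J(s,s)))
Pull the quantifiers to the front (each side's bound variable is not free in the other side):
  exists n. exists s. forall p. (L(n,n) & (H(p,p) | ~J(s,s)))
The prefix is exists n exists s forall p: 1 universal, 2 existential.

2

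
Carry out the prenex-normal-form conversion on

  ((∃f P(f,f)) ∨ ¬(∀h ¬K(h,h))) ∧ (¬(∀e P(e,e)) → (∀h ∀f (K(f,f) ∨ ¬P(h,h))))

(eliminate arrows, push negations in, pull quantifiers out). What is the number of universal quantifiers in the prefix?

3

Rewrite implications/biconditionals: A → B as ¬A ∨ B.
  ((∃f P(f,f)) ∨ ¬(∀h ¬K(h,h))) ∧ (¬¬(∀e P(e,e)) ∨ (∀h ∀f (K(f,f) ∨ ¬P(h,h))))
Push ¬ through the quantifiers and connectives to reach negation normal form:
  ((∃f P(f,f)) ∨ (∃h K(h,h))) ∧ ((∀e P(e,e)) ∨ (∀h ∀f (K(f,f) ∨ ¬P(h,h))))
Give each quantifier a distinct variable: h↦x, f↦s.
  ((∃f P(f,f)) ∨ (∃h K(h,h))) ∧ ((∀e P(e,e)) ∨ (∀x ∀s (K(s,s) ∨ ¬P(x,x))))
Pull the quantifiers to the front (each side's bound variable is not free in the other side):
  ∃f ∃h ∀e ∀x ∀s ((P(f,f) ∨ K(h,h)) ∧ (P(e,e) ∨ K(s,s) ∨ ¬P(x,x)))
The prefix is ∃f ∃h ∀e ∀x ∀s: 3 universal, 2 existential.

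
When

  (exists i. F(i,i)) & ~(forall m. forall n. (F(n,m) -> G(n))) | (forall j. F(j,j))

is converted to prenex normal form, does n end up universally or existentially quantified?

Eliminate → and ↔ using ¬ and ∨.
  (exists i. F(i,i)) & ~(forall m. forall n. (~F(n,m) | G(n))) | (forall j. F(j,j))
Move each ¬ inward, flipping quantifiers it crosses:
  (exists i. F(i,i)) & (exists m. exists n. (F(n,m) & ~G(n))) | (forall j. F(j,j))
All bound variables are already distinct, so no renaming is needed.
Pull the quantifiers to the front (each side's bound variable is not free in the other side):
  exists i. exists m. exists n. forall j. (F(i,i) & F(n,m) & ~G(n) | F(j,j))
The quantifier forall n sits under an odd number of negations (counting the antecedent side of each →), so it flips to exists n.

existential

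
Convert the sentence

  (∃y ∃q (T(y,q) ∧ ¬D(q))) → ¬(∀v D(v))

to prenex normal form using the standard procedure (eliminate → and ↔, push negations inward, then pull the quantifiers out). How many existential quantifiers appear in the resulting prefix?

Eliminate → and ↔ using ¬ and ∨.
  ¬(∃y ∃q (T(y,q) ∧ ¬D(q))) ∨ ¬(∀v D(v))
Move each ¬ inward, flipping quantifiers it crosses:
  (∀y ∀q (¬T(y,q) ∨ D(q))) ∨ (∃v ¬D(v))
All bound variables are already distinct, so no renaming is needed.
Pull the quantifiers to the front (each side's bound variable is not free in the other side):
  ∀y ∀q ∃v (¬T(y,q) ∨ D(q) ∨ ¬D(v))
The prefix is ∀y ∀q ∃v: 2 universal, 1 existential.

1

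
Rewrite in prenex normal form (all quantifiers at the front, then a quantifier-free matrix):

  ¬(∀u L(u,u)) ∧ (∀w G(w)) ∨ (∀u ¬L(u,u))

∃u ∀w ∀a (¬L(u,u) ∧ G(w) ∨ ¬L(a,a))

Move each ¬ inward, flipping quantifiers it crosses:
  (∃u ¬L(u,u)) ∧ (∀w G(w)) ∨ (∀u ¬L(u,u))
Rename bound variables to avoid capture: u↦a.
  (∃u ¬L(u,u)) ∧ (∀w G(w)) ∨ (∀a ¬L(a,a))
Extract every quantifier outward, since the variables are now distinct and don't occur free across branches:
  ∃u ∀w ∀a (¬L(u,u) ∧ G(w) ∨ ¬L(a,a))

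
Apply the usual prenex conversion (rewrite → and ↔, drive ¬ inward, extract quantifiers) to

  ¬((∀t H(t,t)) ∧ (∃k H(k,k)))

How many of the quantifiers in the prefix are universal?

1

Move each ¬ inward, flipping quantifiers it crosses:
  (∃t ¬H(t,t)) ∨ (∀k ¬H(k,k))
All bound variables are already distinct, so no renaming is needed.
Pull the quantifiers to the front (each side's bound variable is not free in the other side):
  ∃t ∀k (¬H(t,t) ∨ ¬H(k,k))
The prefix is ∃t ∀k: 1 universal, 1 existential.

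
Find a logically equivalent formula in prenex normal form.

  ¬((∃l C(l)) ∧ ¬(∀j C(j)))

∀l ∀j (¬C(l) ∨ C(j))

Move each ¬ inward, flipping quantifiers it crosses:
  (∀l ¬C(l)) ∨ (∀j C(j))
Pull the quantifiers to the front (each side's bound variable is not free in the other side):
  ∀l ∀j (¬C(l) ∨ C(j))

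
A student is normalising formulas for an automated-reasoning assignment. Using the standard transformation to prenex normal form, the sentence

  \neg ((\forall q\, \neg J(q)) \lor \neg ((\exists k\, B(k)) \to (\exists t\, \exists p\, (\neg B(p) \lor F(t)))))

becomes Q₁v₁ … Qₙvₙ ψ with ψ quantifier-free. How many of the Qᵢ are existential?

First replace A → B with ¬A ∨ B.
  \neg ((\forall q\, \neg J(q)) \lor \neg (\neg (\exists k\, B(k)) \lor (\exists t\, \exists p\, (\neg B(p) \lor F(t)))))
Drive negations inward (¬∀x A ≡ ∃x ¬A, ¬∃x A ≡ ∀x ¬A, De Morgan for ∧/∨):
  (\exists q\, J(q)) \land ((\forall k\, \neg B(k)) \lor (\exists t\, \exists p\, (\neg B(p) \lor F(t))))
All bound variables are already distinct, so no renaming is needed.
Finally move all quantifiers to the prefix:
  \exists q\, \forall k\, \exists t\, \exists p\, (J(q) \land (\neg B(k) \lor \neg B(p) \lor F(t)))
The prefix is \exists q \forall k \exists t \exists p: 1 universal, 3 existential.

3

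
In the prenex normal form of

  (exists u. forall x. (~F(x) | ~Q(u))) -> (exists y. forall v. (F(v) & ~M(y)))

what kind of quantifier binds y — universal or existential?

existential

Rewrite implications/biconditionals: A → B as ¬A ∨ B.
  ~(exists u. forall x. (~F(x) | ~Q(u))) | (exists y. forall v. (F(v) & ~M(y)))
Move each ¬ inward, flipping quantifiers it crosses:
  (forall u. exists x. (F(x) & Q(u))) | (exists y. forall v. (F(v) & ~M(y)))
All bound variables are already distinct, so no renaming is needed.
Pull the quantifiers to the front (each side's bound variable is not free in the other side):
  forall u. exists x. exists y. forall v. (F(x) & Q(u) | F(v) & ~M(y))
The quantifier exists y sits under an even number of negations (counting the antecedent side of each →), so it remains existential.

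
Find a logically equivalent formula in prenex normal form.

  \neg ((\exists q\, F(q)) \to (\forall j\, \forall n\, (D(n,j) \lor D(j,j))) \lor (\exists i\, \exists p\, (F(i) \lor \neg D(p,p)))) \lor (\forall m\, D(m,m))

Eliminate → and ↔ using ¬ and ∨.
  \neg (\neg (\exists q\, F(q)) \lor (\forall j\, \forall n\, (D(n,j) \lor D(j,j))) \lor (\exists i\, \exists p\, (F(i) \lor \neg D(p,p)))) \lor (\forall m\, D(m,m))
Move each ¬ inward, flipping quantifiers it crosses:
  (\exists q\, F(q)) \land (\exists j\, \exists n\, (\neg D(n,j) \land \neg D(j,j))) \land (\forall i\, \forall p\, (\neg F(i) \land D(p,p))) \lor (\forall m\, D(m,m))
Extract every quantifier outward, since the variables are now distinct and don't occur free across branches:
  \exists q\, \exists j\, \exists n\, \forall i\, \forall p\, \forall m\, (F(q) \land \neg D(n,j) \land \neg D(j,j) \land \neg F(i) \land D(p,p) \lor D(m,m))

\exists q\, \exists j\, \exists n\, \forall i\, \forall p\, \forall m\, (F(q) \land \neg D(n,j) \land \neg D(j,j) \land \neg F(i) \land D(p,p) \lor D(m,m))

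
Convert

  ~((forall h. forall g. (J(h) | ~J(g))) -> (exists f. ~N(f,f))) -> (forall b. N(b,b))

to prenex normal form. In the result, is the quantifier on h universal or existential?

existential

First replace A → B with ¬A ∨ B.
  ~~(~(forall h. forall g. (J(h) | ~J(g))) | (exists f. ~N(f,f))) | (forall b. N(b,b))
Drive negations inward (¬∀x A ≡ ∃x ¬A, ¬∃x A ≡ ∀x ¬A, De Morgan for ∧/∨):
  (exists h. exists g. (~J(h) & J(g))) | (exists f. ~N(f,f)) | (forall b. N(b,b))
All bound variables are already distinct, so no renaming is needed.
Extract every quantifier outward, since the variables are now distinct and don't occur free across branches:
  exists h. exists g. exists f. forall b. (~J(h) & J(g) | ~N(f,f) | N(b,b))
The quantifier forall h sits under an odd number of negations (counting the antecedent side of each →), so it flips to exists h.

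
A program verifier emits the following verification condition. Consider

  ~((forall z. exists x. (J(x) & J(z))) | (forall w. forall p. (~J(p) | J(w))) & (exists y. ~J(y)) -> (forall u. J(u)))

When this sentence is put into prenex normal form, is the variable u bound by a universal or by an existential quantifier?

First replace A → B with ¬A ∨ B.
  ~(~((forall z. exists x. (J(x) & J(z))) | (forall w. forall p. (~J(p) | J(w))) & (exists y. ~J(y))) | (forall u. J(u)))
Drive negations inward (¬∀x A ≡ ∃x ¬A, ¬∃x A ≡ ∀x ¬A, De Morgan for ∧/∨):
  ((forall z. exists x. (J(x) & J(z))) | (forall w. forall p. (~J(p) | J(w))) & (exists y. ~J(y))) & (exists u. ~J(u))
All bound variables are already distinct, so no renaming is needed.
Pull the quantifiers to the front (each side's bound variable is not free in the other side):
  forall z. exists x. forall w. forall p. exists y. exists u. ((J(x) & J(z) | (~J(p) | J(w)) & ~J(y)) & ~J(u))
The quantifier forall u sits under an odd number of negations (counting the antecedent side of each →), so it flips to exists u.

existential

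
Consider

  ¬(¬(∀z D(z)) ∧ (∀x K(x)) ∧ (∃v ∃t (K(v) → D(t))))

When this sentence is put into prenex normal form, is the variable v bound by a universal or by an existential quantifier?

Rewrite implications/biconditionals: A → B as ¬A ∨ B.
  ¬(¬(∀z D(z)) ∧ (∀x K(x)) ∧ (∃v ∃t (¬K(v) ∨ D(t))))
Push ¬ through the quantifiers and connectives to reach negation normal form:
  (∀z D(z)) ∨ (∃x ¬K(x)) ∨ (∀v ∀t (K(v) ∧ ¬D(t)))
All bound variables are already distinct, so no renaming is needed.
Pull the quantifiers to the front (each side's bound variable is not free in the other side):
  ∀z ∃x ∀v ∀t (D(z) ∨ ¬K(x) ∨ K(v) ∧ ¬D(t))
The quantifier ∃v sits under an odd number of negations (counting the antecedent side of each →), so it flips to ∀v.

universal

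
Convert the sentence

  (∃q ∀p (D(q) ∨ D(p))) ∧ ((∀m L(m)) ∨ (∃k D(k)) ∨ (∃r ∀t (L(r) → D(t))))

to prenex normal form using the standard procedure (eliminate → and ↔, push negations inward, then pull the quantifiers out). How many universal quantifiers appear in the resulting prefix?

3

Rewrite implications/biconditionals: A → B as ¬A ∨ B.
  (∃q ∀p (D(q) ∨ D(p))) ∧ ((∀m L(m)) ∨ (∃k D(k)) ∨ (∃r ∀t (¬L(r) ∨ D(t))))
All bound variables are already distinct, so no renaming is needed.
Pull the quantifiers to the front (each side's bound variable is not free in the other side):
  ∃q ∀p ∀m ∃k ∃r ∀t ((D(q) ∨ D(p)) ∧ (L(m) ∨ D(k) ∨ ¬L(r) ∨ D(t)))
The prefix is ∃q ∀p ∀m ∃k ∃r ∀t: 3 universal, 3 existential.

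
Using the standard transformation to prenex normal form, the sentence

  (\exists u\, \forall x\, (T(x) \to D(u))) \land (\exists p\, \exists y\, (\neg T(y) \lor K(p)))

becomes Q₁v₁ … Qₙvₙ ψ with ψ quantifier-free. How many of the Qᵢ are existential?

Eliminate → and ↔ using ¬ and ∨.
  (\exists u\, \forall x\, (\neg T(x) \lor D(u))) \land (\exists p\, \exists y\, (\neg T(y) \lor K(p)))
All bound variables are already distinct, so no renaming is needed.
Pull the quantifiers to the front (each side's bound variable is not free in the other side):
  \exists u\, \forall x\, \exists p\, \exists y\, ((\neg T(x) \lor D(u)) \land (\neg T(y) \lor K(p)))
The prefix is \exists u \forall x \exists p \exists y: 1 universal, 3 existential.

3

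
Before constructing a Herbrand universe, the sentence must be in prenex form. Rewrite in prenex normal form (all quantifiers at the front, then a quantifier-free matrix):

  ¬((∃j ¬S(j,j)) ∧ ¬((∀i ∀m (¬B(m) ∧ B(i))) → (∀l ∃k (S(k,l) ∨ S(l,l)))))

∀j ∃i ∃m ∀l ∃k (S(j,j) ∨ B(m) ∨ ¬B(i) ∨ S(k,l) ∨ S(l,l))

Rewrite implications/biconditionals: A → B as ¬A ∨ B.
  ¬((∃j ¬S(j,j)) ∧ ¬(¬(∀i ∀m (¬B(m) ∧ B(i))) ∨ (∀l ∃k (S(k,l) ∨ S(l,l)))))
Push ¬ through the quantifiers and connectives to reach negation normal form:
  (∀j S(j,j)) ∨ (∃i ∃m (B(m) ∨ ¬B(i))) ∨ (∀l ∃k (S(k,l) ∨ S(l,l)))
Finally move all quantifiers to the prefix:
  ∀j ∃i ∃m ∀l ∃k (S(j,j) ∨ B(m) ∨ ¬B(i) ∨ S(k,l) ∨ S(l,l))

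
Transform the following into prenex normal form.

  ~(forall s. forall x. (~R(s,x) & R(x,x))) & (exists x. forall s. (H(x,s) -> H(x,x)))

Eliminate → and ↔ using ¬ and ∨.
  ~(forall s. forall x. (~R(s,x) & R(x,x))) & (exists x. forall s. (~H(x,s) | H(x,x)))
Drive negations inward (¬∀x A ≡ ∃x ¬A, ¬∃x A ≡ ∀x ¬A, De Morgan for ∧/∨):
  (exists s. exists x. (R(s,x) | ~R(x,x))) & (exists x. forall s. (~H(x,s) | H(x,x)))
Give each quantifier a distinct variable: x↦u1, s↦x1.
  (exists s. exists x. (R(s,x) | ~R(x,x))) & (exists u1. forall x1. (~H(u1,x1) | H(u1,u1)))
Pull the quantifiers to the front (each side's bound variable is not free in the other side):
  exists s. exists x. exists u1. forall x1. ((R(s,x) | ~R(x,x)) & (~H(u1,x1) | H(u1,u1)))

exists s. exists x. exists u1. forall x1. ((R(s,x) | ~R(x,x)) & (~H(u1,x1) | H(u1,u1)))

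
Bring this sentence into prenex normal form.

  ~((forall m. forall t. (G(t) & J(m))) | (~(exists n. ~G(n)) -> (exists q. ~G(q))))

exists m. exists t. forall n. forall q. ((~G(t) | ~J(m)) & G(n) & G(q))

Eliminate → and ↔ using ¬ and ∨.
  ~((forall m. forall t. (G(t) & J(m))) | ~~(exists n. ~G(n)) | (exists q. ~G(q)))
Move each ¬ inward, flipping quantifiers it crosses:
  (exists m. exists t. (~G(t) | ~J(m))) & (forall n. G(n)) & (forall q. G(q))
Extract every quantifier outward, since the variables are now distinct and don't occur free across branches:
  exists m. exists t. forall n. forall q. ((~G(t) | ~J(m)) & G(n) & G(q))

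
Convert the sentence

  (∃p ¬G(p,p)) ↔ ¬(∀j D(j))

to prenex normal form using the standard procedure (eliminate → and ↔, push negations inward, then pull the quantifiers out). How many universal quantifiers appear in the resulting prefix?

First replace A → B with ¬A ∨ B; A ↔ B as (¬A ∨ B) ∧ (¬B ∨ A).
  (¬(∃p ¬G(p,p)) ∨ ¬(∀j D(j))) ∧ (¬¬(∀j D(j)) ∨ (∃p ¬G(p,p)))
Drive negations inward (¬∀x A ≡ ∃x ¬A, ¬∃x A ≡ ∀x ¬A, De Morgan for ∧/∨):
  ((∀p G(p,p)) ∨ (∃j ¬D(j))) ∧ ((∀j D(j)) ∨ (∃p ¬G(p,p)))
Rename bound variables to avoid capture: j↦y1, p↦z.
  ((∀p G(p,p)) ∨ (∃j ¬D(j))) ∧ ((∀y1 D(y1)) ∨ (∃z ¬G(z,z)))
Finally move all quantifiers to the prefix:
  ∀p ∃j ∀y1 ∃z ((G(p,p) ∨ ¬D(j)) ∧ (D(y1) ∨ ¬G(z,z)))
The prefix is ∀p ∃j ∀y1 ∃z: 2 universal, 2 existential.

2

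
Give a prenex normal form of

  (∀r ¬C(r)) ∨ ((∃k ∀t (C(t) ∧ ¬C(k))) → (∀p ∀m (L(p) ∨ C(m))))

∀r ∀k ∃t ∀p ∀m (¬C(r) ∨ ¬C(t) ∨ C(k) ∨ L(p) ∨ C(m))

First replace A → B with ¬A ∨ B.
  (∀r ¬C(r)) ∨ ¬(∃k ∀t (C(t) ∧ ¬C(k))) ∨ (∀p ∀m (L(p) ∨ C(m)))
Push ¬ through the quantifiers and connectives to reach negation normal form:
  (∀r ¬C(r)) ∨ (∀k ∃t (¬C(t) ∨ C(k))) ∨ (∀p ∀m (L(p) ∨ C(m)))
Extract every quantifier outward, since the variables are now distinct and don't occur free across branches:
  ∀r ∀k ∃t ∀p ∀m (¬C(r) ∨ ¬C(t) ∨ C(k) ∨ L(p) ∨ C(m))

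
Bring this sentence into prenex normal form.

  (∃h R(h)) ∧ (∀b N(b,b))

All bound variables are already distinct, so no renaming is needed.
Extract every quantifier outward, since the variables are now distinct and don't occur free across branches:
  ∃h ∀b (R(h) ∧ N(b,b))

∃h ∀b (R(h) ∧ N(b,b))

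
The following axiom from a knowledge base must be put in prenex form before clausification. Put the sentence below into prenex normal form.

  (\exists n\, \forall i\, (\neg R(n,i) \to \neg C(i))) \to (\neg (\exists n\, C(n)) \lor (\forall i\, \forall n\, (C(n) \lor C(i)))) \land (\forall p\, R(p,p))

First replace A → B with ¬A ∨ B.
  \neg (\exists n\, \forall i\, (\neg \neg R(n,i) \lor \neg C(i))) \lor (\neg (\exists n\, C(n)) \lor (\forall i\, \forall n\, (C(n) \lor C(i)))) \land (\forall p\, R(p,p))
Push ¬ through the quantifiers and connectives to reach negation normal form:
  (\forall n\, \exists i\, (\neg R(n,i) \land C(i))) \lor ((\forall n\, \neg C(n)) \lor (\forall i\, \forall n\, (C(n) \lor C(i)))) \land (\forall p\, R(p,p))
Standardize variables apart so no two quantifiers bind the same name: n↦u1, i↦q, n↦r.
  (\forall n\, \exists i\, (\neg R(n,i) \land C(i))) \lor ((\forall u1\, \neg C(u1)) \lor (\forall q\, \forall r\, (C(r) \lor C(q)))) \land (\forall p\, R(p,p))
Finally move all quantifiers to the prefix:
  \forall n\, \exists i\, \forall u1\, \forall q\, \forall r\, \forall p\, (\neg R(n,i) \land C(i) \lor (\neg C(u1) \lor C(r) \lor C(q)) \land R(p,p))

\forall n\, \exists i\, \forall u1\, \forall q\, \forall r\, \forall p\, (\neg R(n,i) \land C(i) \lor (\neg C(u1) \lor C(r) \lor C(q)) \land R(p,p))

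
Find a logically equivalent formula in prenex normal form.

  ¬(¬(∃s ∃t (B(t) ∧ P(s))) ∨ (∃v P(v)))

∃s ∃t ∀v (B(t) ∧ P(s) ∧ ¬P(v))

Push ¬ through the quantifiers and connectives to reach negation normal form:
  (∃s ∃t (B(t) ∧ P(s))) ∧ (∀v ¬P(v))
All bound variables are already distinct, so no renaming is needed.
Extract every quantifier outward, since the variables are now distinct and don't occur free across branches:
  ∃s ∃t ∀v (B(t) ∧ P(s) ∧ ¬P(v))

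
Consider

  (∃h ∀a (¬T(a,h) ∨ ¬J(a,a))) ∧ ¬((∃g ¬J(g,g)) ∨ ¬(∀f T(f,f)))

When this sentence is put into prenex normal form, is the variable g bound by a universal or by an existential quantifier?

universal

Move each ¬ inward, flipping quantifiers it crosses:
  (∃h ∀a (¬T(a,h) ∨ ¬J(a,a))) ∧ (∀g J(g,g)) ∧ (∀f T(f,f))
Pull the quantifiers to the front (each side's bound variable is not free in the other side):
  ∃h ∀a ∀g ∀f ((¬T(a,h) ∨ ¬J(a,a)) ∧ J(g,g) ∧ T(f,f))
The quantifier ∃g sits under an odd number of negations, so it flips to ∀g.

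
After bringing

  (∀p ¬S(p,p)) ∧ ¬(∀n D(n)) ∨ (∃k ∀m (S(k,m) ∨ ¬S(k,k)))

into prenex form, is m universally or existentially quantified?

Drive negations inward (¬∀x A ≡ ∃x ¬A, ¬∃x A ≡ ∀x ¬A, De Morgan for ∧/∨):
  (∀p ¬S(p,p)) ∧ (∃n ¬D(n)) ∨ (∃k ∀m (S(k,m) ∨ ¬S(k,k)))
All bound variables are already distinct, so no renaming is needed.
Finally move all quantifiers to the prefix:
  ∀p ∃n ∃k ∀m (¬S(p,p) ∧ ¬D(n) ∨ S(k,m) ∨ ¬S(k,k))
The quantifier ∀m sits under an even number of negations, so it remains universal.

universal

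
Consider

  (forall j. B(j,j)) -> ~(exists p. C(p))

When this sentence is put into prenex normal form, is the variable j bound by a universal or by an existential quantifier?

First replace A → B with ¬A ∨ B.
  ~(forall j. B(j,j)) | ~(exists p. C(p))
Move each ¬ inward, flipping quantifiers it crosses:
  (exists j. ~B(j,j)) | (forall p. ~C(p))
Extract every quantifier outward, since the variables are now distinct and don't occur free across branches:
  exists j. forall p. (~B(j,j) | ~C(p))
The quantifier forall j sits under an odd number of negations (counting the antecedent side of each →), so it flips to exists j.

existential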